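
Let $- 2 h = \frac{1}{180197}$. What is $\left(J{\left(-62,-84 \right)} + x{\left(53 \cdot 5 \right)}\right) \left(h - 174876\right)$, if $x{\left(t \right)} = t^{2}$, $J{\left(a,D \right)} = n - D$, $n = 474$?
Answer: $- \frac{4461046276626535}{360394} \approx -1.2378 \cdot 10^{10}$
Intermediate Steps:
$J{\left(a,D \right)} = 474 - D$
$h = - \frac{1}{360394}$ ($h = - \frac{1}{2 \cdot 180197} = \left(- \frac{1}{2}\right) \frac{1}{180197} = - \frac{1}{360394} \approx -2.7747 \cdot 10^{-6}$)
$\left(J{\left(-62,-84 \right)} + x{\left(53 \cdot 5 \right)}\right) \left(h - 174876\right) = \left(\left(474 - -84\right) + \left(53 \cdot 5\right)^{2}\right) \left(- \frac{1}{360394} - 174876\right) = \left(\left(474 + 84\right) + 265^{2}\right) \left(- \frac{1}{360394} - 174876\right) = \left(558 + 70225\right) \left(- \frac{63024261145}{360394}\right) = 70783 \left(- \frac{63024261145}{360394}\right) = - \frac{4461046276626535}{360394}$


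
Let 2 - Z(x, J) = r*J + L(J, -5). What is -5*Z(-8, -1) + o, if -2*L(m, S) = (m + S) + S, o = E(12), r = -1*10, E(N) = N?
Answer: 159/2 ≈ 79.500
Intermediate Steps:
r = -10
o = 12
L(m, S) = -S - m/2 (L(m, S) = -((m + S) + S)/2 = -((S + m) + S)/2 = -(m + 2*S)/2 = -S - m/2)
Z(x, J) = -3 + 21*J/2 (Z(x, J) = 2 - (-10*J + (-1*(-5) - J/2)) = 2 - (-10*J + (5 - J/2)) = 2 - (5 - 21*J/2) = 2 + (-5 + 21*J/2) = -3 + 21*J/2)
-5*Z(-8, -1) + o = -5*(-3 + (21/2)*(-1)) + 12 = -5*(-3 - 21/2) + 12 = -5*(-27/2) + 12 = 135/2 + 12 = 159/2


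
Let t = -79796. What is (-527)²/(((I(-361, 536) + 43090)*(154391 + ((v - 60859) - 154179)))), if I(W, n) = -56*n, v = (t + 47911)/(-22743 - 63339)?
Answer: -3984577963/11375650725251 ≈ -0.00035027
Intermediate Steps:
v = 31885/86082 (v = (-79796 + 47911)/(-22743 - 63339) = -31885/(-86082) = -31885*(-1/86082) = 31885/86082 ≈ 0.37040)
(-527)²/(((I(-361, 536) + 43090)*(154391 + ((v - 60859) - 154179)))) = (-527)²/(((-56*536 + 43090)*(154391 + ((31885/86082 - 60859) - 154179)))) = 277729/(((-30016 + 43090)*(154391 + (-5238832553/86082 - 154179)))) = 277729/((13074*(154391 - 18510869231/86082))) = 277729/((13074*(-5220583169/86082))) = 277729/(-11375650725251/14347) = 277729*(-14347/11375650725251) = -3984577963/11375650725251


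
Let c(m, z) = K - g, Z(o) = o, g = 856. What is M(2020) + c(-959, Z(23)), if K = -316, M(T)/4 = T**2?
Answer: 16320428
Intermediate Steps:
M(T) = 4*T**2
c(m, z) = -1172 (c(m, z) = -316 - 1*856 = -316 - 856 = -1172)
M(2020) + c(-959, Z(23)) = 4*2020**2 - 1172 = 4*4080400 - 1172 = 16321600 - 1172 = 16320428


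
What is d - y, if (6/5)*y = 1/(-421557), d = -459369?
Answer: -1161901305193/2529342 ≈ -4.5937e+5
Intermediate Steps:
y = -5/2529342 (y = (5/6)/(-421557) = (5/6)*(-1/421557) = -5/2529342 ≈ -1.9768e-6)
d - y = -459369 - 1*(-5/2529342) = -459369 + 5/2529342 = -1161901305193/2529342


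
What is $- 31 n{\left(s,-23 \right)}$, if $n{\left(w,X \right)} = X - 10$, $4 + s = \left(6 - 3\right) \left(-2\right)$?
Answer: $1023$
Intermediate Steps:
$s = -10$ ($s = -4 + \left(6 - 3\right) \left(-2\right) = -4 + 3 \left(-2\right) = -4 - 6 = -10$)
$n{\left(w,X \right)} = -10 + X$ ($n{\left(w,X \right)} = X - 10 = -10 + X$)
$- 31 n{\left(s,-23 \right)} = - 31 \left(-10 - 23\right) = \left(-31\right) \left(-33\right) = 1023$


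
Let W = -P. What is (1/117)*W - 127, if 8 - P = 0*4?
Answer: -14867/117 ≈ -127.07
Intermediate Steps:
P = 8 (P = 8 - 0*4 = 8 - 1*0 = 8 + 0 = 8)
W = -8 (W = -1*8 = -8)
(1/117)*W - 127 = (1/117)*(-8) - 127 = -8/117 - 127 = -14867/117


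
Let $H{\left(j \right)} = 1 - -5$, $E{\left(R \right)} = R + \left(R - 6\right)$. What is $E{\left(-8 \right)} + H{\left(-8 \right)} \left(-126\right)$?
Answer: $-778$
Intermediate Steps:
$E{\left(R \right)} = -6 + 2 R$ ($E{\left(R \right)} = R + \left(-6 + R\right) = -6 + 2 R$)
$H{\left(j \right)} = 6$ ($H{\left(j \right)} = 1 + 5 = 6$)
$E{\left(-8 \right)} + H{\left(-8 \right)} \left(-126\right) = \left(-6 + 2 \left(-8\right)\right) + 6 \left(-126\right) = \left(-6 - 16\right) - 756 = -22 - 756 = -778$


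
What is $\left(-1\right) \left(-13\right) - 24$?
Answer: $-11$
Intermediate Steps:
$\left(-1\right) \left(-13\right) - 24 = 13 - 24 = -11$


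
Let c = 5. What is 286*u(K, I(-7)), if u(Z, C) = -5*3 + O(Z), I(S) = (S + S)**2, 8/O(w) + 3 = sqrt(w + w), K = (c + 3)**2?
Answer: -503646/119 + 18304*sqrt(2)/119 ≈ -4014.8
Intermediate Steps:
K = 64 (K = (5 + 3)**2 = 8**2 = 64)
O(w) = 8/(-3 + sqrt(2)*sqrt(w)) (O(w) = 8/(-3 + sqrt(w + w)) = 8/(-3 + sqrt(2*w)) = 8/(-3 + sqrt(2)*sqrt(w)))
I(S) = 4*S**2 (I(S) = (2*S)**2 = 4*S**2)
u(Z, C) = -15 + 8/(-3 + sqrt(2)*sqrt(Z)) (u(Z, C) = -5*3 + 8/(-3 + sqrt(2)*sqrt(Z)) = -15 + 8/(-3 + sqrt(2)*sqrt(Z)))
286*u(K, I(-7)) = 286*(-15 + 8/(-3 + sqrt(2)*sqrt(64))) = 286*(-15 + 8/(-3 + sqrt(2)*8)) = 286*(-15 + 8/(-3 + 8*sqrt(2))) = -4290 + 2288/(-3 + 8*sqrt(2))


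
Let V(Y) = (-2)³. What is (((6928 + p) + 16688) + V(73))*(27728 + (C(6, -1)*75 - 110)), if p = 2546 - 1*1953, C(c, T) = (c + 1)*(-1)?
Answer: 655677693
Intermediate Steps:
C(c, T) = -1 - c (C(c, T) = (1 + c)*(-1) = -1 - c)
p = 593 (p = 2546 - 1953 = 593)
V(Y) = -8
(((6928 + p) + 16688) + V(73))*(27728 + (C(6, -1)*75 - 110)) = (((6928 + 593) + 16688) - 8)*(27728 + ((-1 - 1*6)*75 - 110)) = ((7521 + 16688) - 8)*(27728 + ((-1 - 6)*75 - 110)) = (24209 - 8)*(27728 + (-7*75 - 110)) = 24201*(27728 + (-525 - 110)) = 24201*(27728 - 635) = 24201*27093 = 655677693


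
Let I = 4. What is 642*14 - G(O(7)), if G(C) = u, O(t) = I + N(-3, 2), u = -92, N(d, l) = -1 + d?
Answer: 9080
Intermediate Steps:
O(t) = 0 (O(t) = 4 + (-1 - 3) = 4 - 4 = 0)
G(C) = -92
642*14 - G(O(7)) = 642*14 - 1*(-92) = 8988 + 92 = 9080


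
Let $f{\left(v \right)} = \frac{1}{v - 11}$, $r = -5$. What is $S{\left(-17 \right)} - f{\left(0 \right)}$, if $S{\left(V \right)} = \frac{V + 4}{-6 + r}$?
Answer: $\frac{14}{11} \approx 1.2727$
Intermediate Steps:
$S{\left(V \right)} = - \frac{4}{11} - \frac{V}{11}$ ($S{\left(V \right)} = \frac{V + 4}{-6 - 5} = \frac{4 + V}{-11} = \left(4 + V\right) \left(- \frac{1}{11}\right) = - \frac{4}{11} - \frac{V}{11}$)
$f{\left(v \right)} = \frac{1}{-11 + v}$
$S{\left(-17 \right)} - f{\left(0 \right)} = \left(- \frac{4}{11} - - \frac{17}{11}\right) - \frac{1}{-11 + 0} = \left(- \frac{4}{11} + \frac{17}{11}\right) - \frac{1}{-11} = \frac{13}{11} - - \frac{1}{11} = \frac{13}{11} + \frac{1}{11} = \frac{14}{11}$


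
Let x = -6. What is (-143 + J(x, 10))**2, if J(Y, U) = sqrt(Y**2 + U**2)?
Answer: 20585 - 572*sqrt(34) ≈ 17250.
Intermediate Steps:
J(Y, U) = sqrt(U**2 + Y**2)
(-143 + J(x, 10))**2 = (-143 + sqrt(10**2 + (-6)**2))**2 = (-143 + sqrt(100 + 36))**2 = (-143 + sqrt(136))**2 = (-143 + 2*sqrt(34))**2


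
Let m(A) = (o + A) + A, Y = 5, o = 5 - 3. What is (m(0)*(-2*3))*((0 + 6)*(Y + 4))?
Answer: -648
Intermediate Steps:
o = 2
m(A) = 2 + 2*A (m(A) = (2 + A) + A = 2 + 2*A)
(m(0)*(-2*3))*((0 + 6)*(Y + 4)) = ((2 + 2*0)*(-2*3))*((0 + 6)*(5 + 4)) = ((2 + 0)*(-6))*(6*9) = (2*(-6))*54 = -12*54 = -648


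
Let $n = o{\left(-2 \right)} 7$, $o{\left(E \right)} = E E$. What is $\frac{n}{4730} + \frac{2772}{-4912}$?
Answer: $- \frac{1621753}{2904220} \approx -0.55841$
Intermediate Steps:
$o{\left(E \right)} = E^{2}$
$n = 28$ ($n = \left(-2\right)^{2} \cdot 7 = 4 \cdot 7 = 28$)
$\frac{n}{4730} + \frac{2772}{-4912} = \frac{28}{4730} + \frac{2772}{-4912} = 28 \cdot \frac{1}{4730} + 2772 \left(- \frac{1}{4912}\right) = \frac{14}{2365} - \frac{693}{1228} = - \frac{1621753}{2904220}$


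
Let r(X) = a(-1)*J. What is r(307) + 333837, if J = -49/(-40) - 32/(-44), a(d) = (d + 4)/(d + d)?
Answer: 293773983/880 ≈ 3.3383e+5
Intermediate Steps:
a(d) = (4 + d)/(2*d) (a(d) = (4 + d)/((2*d)) = (4 + d)*(1/(2*d)) = (4 + d)/(2*d))
J = 859/440 (J = -49*(-1/40) - 32*(-1/44) = 49/40 + 8/11 = 859/440 ≈ 1.9523)
r(X) = -2577/880 (r(X) = ((½)*(4 - 1)/(-1))*(859/440) = ((½)*(-1)*3)*(859/440) = -3/2*859/440 = -2577/880)
r(307) + 333837 = -2577/880 + 333837 = 293773983/880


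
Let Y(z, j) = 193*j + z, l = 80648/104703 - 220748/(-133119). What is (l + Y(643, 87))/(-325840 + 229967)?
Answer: -4765259215394/26201449222011 ≈ -0.18187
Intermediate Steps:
l = 663701156/273293307 (l = 80648*(1/104703) - 220748*(-1/133119) = 4744/6159 + 220748/133119 = 663701156/273293307 ≈ 2.4285)
Y(z, j) = z + 193*j
(l + Y(643, 87))/(-325840 + 229967) = (663701156/273293307 + (643 + 193*87))/(-325840 + 229967) = (663701156/273293307 + (643 + 16791))/(-95873) = (663701156/273293307 + 17434)*(-1/95873) = (4765259215394/273293307)*(-1/95873) = -4765259215394/26201449222011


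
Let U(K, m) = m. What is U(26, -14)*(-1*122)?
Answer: 1708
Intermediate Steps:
U(26, -14)*(-1*122) = -(-14)*122 = -14*(-122) = 1708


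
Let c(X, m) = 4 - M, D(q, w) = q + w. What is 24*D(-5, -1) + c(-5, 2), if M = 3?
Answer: -143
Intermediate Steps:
c(X, m) = 1 (c(X, m) = 4 - 1*3 = 4 - 3 = 1)
24*D(-5, -1) + c(-5, 2) = 24*(-5 - 1) + 1 = 24*(-6) + 1 = -144 + 1 = -143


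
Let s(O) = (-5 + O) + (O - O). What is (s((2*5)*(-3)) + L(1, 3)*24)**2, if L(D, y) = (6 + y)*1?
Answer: 32761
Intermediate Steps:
L(D, y) = 6 + y
s(O) = -5 + O (s(O) = (-5 + O) + 0 = -5 + O)
(s((2*5)*(-3)) + L(1, 3)*24)**2 = ((-5 + (2*5)*(-3)) + (6 + 3)*24)**2 = ((-5 + 10*(-3)) + 9*24)**2 = ((-5 - 30) + 216)**2 = (-35 + 216)**2 = 181**2 = 32761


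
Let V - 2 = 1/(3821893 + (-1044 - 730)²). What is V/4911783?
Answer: 13937939/34230063461727 ≈ 4.0718e-7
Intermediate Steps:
V = 13937939/6968969 (V = 2 + 1/(3821893 + (-1044 - 730)²) = 2 + 1/(3821893 + (-1774)²) = 2 + 1/(3821893 + 3147076) = 2 + 1/6968969 = 13937939/6968969 ≈ 2.0000)
V/4911783 = (13937939/6968969)/4911783 = (13937939/6968969)*(1/4911783) = 13937939/34230063461727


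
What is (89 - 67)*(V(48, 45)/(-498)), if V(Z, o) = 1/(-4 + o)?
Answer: -11/10209 ≈ -0.0010775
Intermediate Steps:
(89 - 67)*(V(48, 45)/(-498)) = (89 - 67)*(1/((-4 + 45)*(-498))) = 22*(-1/498/41) = 22*((1/41)*(-1/498)) = 22*(-1/20418) = -11/10209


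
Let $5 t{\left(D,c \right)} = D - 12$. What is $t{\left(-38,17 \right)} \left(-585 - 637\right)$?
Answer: $12220$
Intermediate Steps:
$t{\left(D,c \right)} = - \frac{12}{5} + \frac{D}{5}$ ($t{\left(D,c \right)} = \frac{D - 12}{5} = \frac{-12 + D}{5} = - \frac{12}{5} + \frac{D}{5}$)
$t{\left(-38,17 \right)} \left(-585 - 637\right) = \left(- \frac{12}{5} + \frac{1}{5} \left(-38\right)\right) \left(-585 - 637\right) = \left(- \frac{12}{5} - \frac{38}{5}\right) \left(-1222\right) = \left(-10\right) \left(-1222\right) = 12220$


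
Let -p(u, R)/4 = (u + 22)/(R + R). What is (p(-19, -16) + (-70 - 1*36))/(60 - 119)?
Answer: 845/472 ≈ 1.7903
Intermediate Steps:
p(u, R) = -2*(22 + u)/R (p(u, R) = -4*(u + 22)/(R + R) = -4*(22 + u)/(2*R) = -4*(22 + u)*1/(2*R) = -2*(22 + u)/R)
(p(-19, -16) + (-70 - 1*36))/(60 - 119) = (2*(-22 - 1*(-19))/(-16) + (-70 - 1*36))/(60 - 119) = (2*(-1/16)*(-22 + 19) + (-70 - 36))/(-59) = (2*(-1/16)*(-3) - 106)*(-1/59) = (3/8 - 106)*(-1/59) = -845/8*(-1/59) = 845/472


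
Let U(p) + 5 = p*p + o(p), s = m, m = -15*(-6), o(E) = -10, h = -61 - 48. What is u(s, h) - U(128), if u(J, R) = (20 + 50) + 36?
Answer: -16263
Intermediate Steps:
h = -109
m = 90
s = 90
u(J, R) = 106 (u(J, R) = 70 + 36 = 106)
U(p) = -15 + p² (U(p) = -5 + (p*p - 10) = -5 + (p² - 10) = -5 + (-10 + p²) = -15 + p²)
u(s, h) - U(128) = 106 - (-15 + 128²) = 106 - (-15 + 16384) = 106 - 1*16369 = 106 - 16369 = -16263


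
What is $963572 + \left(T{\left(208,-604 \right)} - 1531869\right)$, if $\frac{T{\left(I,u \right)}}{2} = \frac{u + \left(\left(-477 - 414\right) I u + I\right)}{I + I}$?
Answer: $- \frac{1567015}{52} \approx -30135.0$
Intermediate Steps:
$T{\left(I,u \right)} = \frac{I + u - 891 I u}{I}$ ($T{\left(I,u \right)} = 2 \frac{u + \left(\left(-477 - 414\right) I u + I\right)}{I + I} = 2 \frac{u + \left(- 891 I u + I\right)}{2 I} = 2 \left(u - \left(- I + 891 I u\right)\right) \frac{1}{2 I} = 2 \left(I + u - 891 I u\right) \frac{1}{2 I} = 2 \frac{I + u - 891 I u}{2 I} = \frac{I + u - 891 I u}{I}$)
$963572 + \left(T{\left(208,-604 \right)} - 1531869\right) = 963572 - \frac{51672759}{52} = - \frac{1567015}{52}$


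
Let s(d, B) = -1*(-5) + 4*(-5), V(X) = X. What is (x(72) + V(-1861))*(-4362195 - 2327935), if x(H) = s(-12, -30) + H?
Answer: 12068994520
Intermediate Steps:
s(d, B) = -15 (s(d, B) = 5 - 20 = -15)
x(H) = -15 + H
(x(72) + V(-1861))*(-4362195 - 2327935) = ((-15 + 72) - 1861)*(-4362195 - 2327935) = (57 - 1861)*(-6690130) = -1804*(-6690130) = 12068994520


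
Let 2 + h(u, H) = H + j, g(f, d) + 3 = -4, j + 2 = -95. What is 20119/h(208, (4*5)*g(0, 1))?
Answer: -20119/239 ≈ -84.180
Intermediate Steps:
j = -97 (j = -2 - 95 = -97)
g(f, d) = -7 (g(f, d) = -3 - 4 = -7)
h(u, H) = -99 + H (h(u, H) = -2 + (H - 97) = -2 + (-97 + H) = -99 + H)
20119/h(208, (4*5)*g(0, 1)) = 20119/(-99 + (4*5)*(-7)) = 20119/(-99 + 20*(-7)) = 20119/(-99 - 140) = 20119/(-239) = 20119*(-1/239) = -20119/239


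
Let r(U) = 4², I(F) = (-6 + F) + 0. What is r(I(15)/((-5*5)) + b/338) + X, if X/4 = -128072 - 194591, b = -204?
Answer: -1290636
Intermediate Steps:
I(F) = -6 + F
r(U) = 16
X = -1290652 (X = 4*(-128072 - 194591) = 4*(-322663) = -1290652)
r(I(15)/((-5*5)) + b/338) + X = 16 - 1290652 = -1290636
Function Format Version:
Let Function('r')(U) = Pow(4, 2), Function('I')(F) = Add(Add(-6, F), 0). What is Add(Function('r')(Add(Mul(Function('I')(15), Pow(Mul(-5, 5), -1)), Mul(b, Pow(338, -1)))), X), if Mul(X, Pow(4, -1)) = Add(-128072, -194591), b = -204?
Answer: -1290636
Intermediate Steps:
Function('I')(F) = Add(-6, F)
Function('r')(U) = 16
X = -1290652 (X = Mul(4, Add(-128072, -194591)) = Mul(4, -322663) = -1290652)
Add(Function('r')(Add(Mul(Function('I')(15), Pow(Mul(-5, 5), -1)), Mul(b, Pow(338, -1)))), X) = Add(16, -1290652) = -1290636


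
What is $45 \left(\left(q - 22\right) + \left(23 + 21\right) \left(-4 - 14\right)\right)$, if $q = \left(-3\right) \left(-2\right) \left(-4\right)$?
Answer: $-37710$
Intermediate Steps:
$q = -24$ ($q = 6 \left(-4\right) = -24$)
$45 \left(\left(q - 22\right) + \left(23 + 21\right) \left(-4 - 14\right)\right) = 45 \left(\left(-24 - 22\right) + \left(23 + 21\right) \left(-4 - 14\right)\right) = 45 \left(\left(-24 - 22\right) + 44 \left(-18\right)\right) = 45 \left(-46 - 792\right) = 45 \left(-838\right) = -37710$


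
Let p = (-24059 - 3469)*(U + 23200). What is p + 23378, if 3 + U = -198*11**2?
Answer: 20972186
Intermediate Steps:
U = -23961 (U = -3 - 198*11**2 = -3 - 198*121 = -3 - 23958 = -23961)
p = 20948808 (p = (-24059 - 3469)*(-23961 + 23200) = -27528*(-761) = 20948808)
p + 23378 = 20948808 + 23378 = 20972186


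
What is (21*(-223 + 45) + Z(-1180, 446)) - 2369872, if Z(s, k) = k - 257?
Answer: -2373421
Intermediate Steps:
Z(s, k) = -257 + k
(21*(-223 + 45) + Z(-1180, 446)) - 2369872 = (21*(-223 + 45) + (-257 + 446)) - 2369872 = (21*(-178) + 189) - 2369872 = (-3738 + 189) - 2369872 = -3549 - 2369872 = -2373421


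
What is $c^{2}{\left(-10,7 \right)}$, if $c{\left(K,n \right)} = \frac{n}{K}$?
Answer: $\frac{49}{100} \approx 0.49$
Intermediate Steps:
$c^{2}{\left(-10,7 \right)} = \left(\frac{7}{-10}\right)^{2} = \left(7 \left(- \frac{1}{10}\right)\right)^{2} = \left(- \frac{7}{10}\right)^{2} = \frac{49}{100}$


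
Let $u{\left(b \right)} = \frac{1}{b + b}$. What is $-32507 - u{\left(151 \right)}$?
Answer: $- \frac{9817115}{302} \approx -32507.0$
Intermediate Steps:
$u{\left(b \right)} = \frac{1}{2 b}$
$-32507 - u{\left(151 \right)} = -32507 - \frac{1}{2 \cdot 151} = -32507 - \frac{1}{2} \cdot \frac{1}{151} = -32507 - \frac{1}{302} = - \frac{9817115}{302}$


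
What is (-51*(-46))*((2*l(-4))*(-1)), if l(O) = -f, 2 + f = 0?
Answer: -9384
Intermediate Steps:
f = -2 (f = -2 + 0 = -2)
l(O) = 2 (l(O) = -1*(-2) = 2)
(-51*(-46))*((2*l(-4))*(-1)) = (-51*(-46))*((2*2)*(-1)) = 2346*(4*(-1)) = 2346*(-4) = -9384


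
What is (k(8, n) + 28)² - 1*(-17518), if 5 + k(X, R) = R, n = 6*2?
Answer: 18743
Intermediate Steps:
n = 12
k(X, R) = -5 + R
(k(8, n) + 28)² - 1*(-17518) = ((-5 + 12) + 28)² - 1*(-17518) = (7 + 28)² + 17518 = 35² + 17518 = 1225 + 17518 = 18743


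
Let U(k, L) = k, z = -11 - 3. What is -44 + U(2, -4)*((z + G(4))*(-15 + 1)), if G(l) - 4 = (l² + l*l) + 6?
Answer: -828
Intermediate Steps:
z = -14
G(l) = 10 + 2*l² (G(l) = 4 + ((l² + l*l) + 6) = 4 + ((l² + l²) + 6) = 4 + (2*l² + 6) = 4 + (6 + 2*l²) = 10 + 2*l²)
-44 + U(2, -4)*((z + G(4))*(-15 + 1)) = -44 + 2*((-14 + (10 + 2*4²))*(-15 + 1)) = -44 + 2*((-14 + (10 + 2*16))*(-14)) = -44 + 2*((-14 + (10 + 32))*(-14)) = -44 + 2*((-14 + 42)*(-14)) = -44 + 2*(28*(-14)) = -44 + 2*(-392) = -44 - 784 = -828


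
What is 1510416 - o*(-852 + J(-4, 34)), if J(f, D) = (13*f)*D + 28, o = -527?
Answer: 144432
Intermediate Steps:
J(f, D) = 28 + 13*D*f (J(f, D) = 13*D*f + 28 = 28 + 13*D*f)
1510416 - o*(-852 + J(-4, 34)) = 1510416 - (-527)*(-852 + (28 + 13*34*(-4))) = 1510416 - (-527)*(-852 + (28 - 1768)) = 1510416 - (-527)*(-852 - 1740) = 1510416 - (-527)*(-2592) = 1510416 - 1*1365984 = 1510416 - 1365984 = 144432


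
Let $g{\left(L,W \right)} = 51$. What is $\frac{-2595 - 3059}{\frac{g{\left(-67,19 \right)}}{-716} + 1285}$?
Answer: $- \frac{4048264}{920009} \approx -4.4002$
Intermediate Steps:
$\frac{-2595 - 3059}{\frac{g{\left(-67,19 \right)}}{-716} + 1285} = \frac{-2595 - 3059}{\frac{51}{-716} + 1285} = - \frac{5654}{51 \left(- \frac{1}{716}\right) + 1285} = - \frac{5654}{- \frac{51}{716} + 1285} = - \frac{5654}{\frac{920009}{716}} = \left(-5654\right) \frac{716}{920009} = - \frac{4048264}{920009}$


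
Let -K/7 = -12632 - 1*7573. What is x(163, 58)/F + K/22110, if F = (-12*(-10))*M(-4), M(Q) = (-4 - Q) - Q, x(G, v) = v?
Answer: 1152853/176880 ≈ 6.5177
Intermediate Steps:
M(Q) = -4 - 2*Q
K = 141435 (K = -7*(-12632 - 1*7573) = -7*(-12632 - 7573) = -7*(-20205) = 141435)
F = 480 (F = (-12*(-10))*(-4 - 2*(-4)) = 120*(-4 + 8) = 120*4 = 480)
x(163, 58)/F + K/22110 = 58/480 + 141435/22110 = 58*(1/480) + 141435*(1/22110) = 29/240 + 9429/1474 = 1152853/176880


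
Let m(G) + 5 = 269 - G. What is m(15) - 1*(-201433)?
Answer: 201682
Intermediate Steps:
m(G) = 264 - G (m(G) = -5 + (269 - G) = 264 - G)
m(15) - 1*(-201433) = (264 - 1*15) - 1*(-201433) = (264 - 15) + 201433 = 249 + 201433 = 201682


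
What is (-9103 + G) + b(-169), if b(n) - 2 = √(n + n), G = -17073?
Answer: -26174 + 13*I*√2 ≈ -26174.0 + 18.385*I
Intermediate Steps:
b(n) = 2 + √2*√n (b(n) = 2 + √(n + n) = 2 + √(2*n) = 2 + √2*√n)
(-9103 + G) + b(-169) = (-9103 - 17073) + (2 + √2*√(-169)) = -26176 + (2 + √2*(13*I)) = -26176 + (2 + 13*I*√2) = -26174 + 13*I*√2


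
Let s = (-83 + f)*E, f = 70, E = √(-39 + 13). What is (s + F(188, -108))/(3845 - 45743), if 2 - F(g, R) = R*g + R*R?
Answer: -4321/20949 + 13*I*√26/41898 ≈ -0.20626 + 0.0015821*I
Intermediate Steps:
E = I*√26 (E = √(-26) = I*√26 ≈ 5.099*I)
F(g, R) = 2 - R² - R*g (F(g, R) = 2 - (R*g + R*R) = 2 - (R*g + R²) = 2 - (R² + R*g) = 2 + (-R² - R*g) = 2 - R² - R*g)
s = -13*I*√26 (s = (-83 + 70)*(I*√26) = -13*I*√26 ≈ -66.287*I)
(s + F(188, -108))/(3845 - 45743) = (-13*I*√26 + (2 - 1*(-108)² - 1*(-108)*188))/(3845 - 45743) = (-13*I*√26 + (2 - 1*11664 + 20304))/(-41898) = (-13*I*√26 + (2 - 11664 + 20304))*(-1/41898) = (-13*I*√26 + 8642)*(-1/41898) = (8642 - 13*I*√26)*(-1/41898) = -4321/20949 + 13*I*√26/41898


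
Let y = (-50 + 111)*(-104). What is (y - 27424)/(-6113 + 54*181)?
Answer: -4824/523 ≈ -9.2237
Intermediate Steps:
y = -6344 (y = 61*(-104) = -6344)
(y - 27424)/(-6113 + 54*181) = (-6344 - 27424)/(-6113 + 54*181) = -33768/(-6113 + 9774) = -33768/3661 = -33768*1/3661 = -4824/523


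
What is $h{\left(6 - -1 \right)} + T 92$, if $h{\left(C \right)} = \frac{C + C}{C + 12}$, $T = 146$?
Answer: $\frac{255222}{19} \approx 13433.0$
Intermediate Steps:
$h{\left(C \right)} = \frac{2 C}{12 + C}$
$h{\left(6 - -1 \right)} + T 92 = \frac{2 \left(6 - -1\right)}{12 + \left(6 - -1\right)} + 146 \cdot 92 = \frac{2 \left(6 + 1\right)}{12 + \left(6 + 1\right)} + 13432 = 2 \cdot 7 \frac{1}{12 + 7} + 13432 = 2 \cdot 7 \cdot \frac{1}{19} + 13432 = \frac{14}{19} + 13432 = \frac{255222}{19}$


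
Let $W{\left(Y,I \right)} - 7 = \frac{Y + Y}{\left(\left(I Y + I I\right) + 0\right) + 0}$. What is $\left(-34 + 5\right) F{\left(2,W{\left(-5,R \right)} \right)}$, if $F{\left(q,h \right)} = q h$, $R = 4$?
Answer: $-551$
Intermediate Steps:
$W{\left(Y,I \right)} = 7 + \frac{2 Y}{I^{2} + I Y}$ ($W{\left(Y,I \right)} = 7 + \frac{Y + Y}{\left(\left(I Y + I I\right) + 0\right) + 0} = 7 + \frac{2 Y}{\left(\left(I Y + I^{2}\right) + 0\right) + 0} = 7 + \frac{2 Y}{\left(\left(I^{2} + I Y\right) + 0\right) + 0} = 7 + \frac{2 Y}{\left(I^{2} + I Y\right) + 0} = 7 + \frac{2 Y}{I^{2} + I Y}$)
$F{\left(q,h \right)} = h q$
$\left(-34 + 5\right) F{\left(2,W{\left(-5,R \right)} \right)} = \left(-34 + 5\right) \frac{2 \left(-5\right) + 7 \cdot 4^{2} + 7 \cdot 4 \left(-5\right)}{4 \left(4 - 5\right)} 2 = - 29 \frac{-10 + 7 \cdot 16 - 140}{4 \left(-1\right)} 2 = - 29 \cdot \frac{1}{4} \left(-1\right) \left(-10 + 112 - 140\right) 2 = - 29 \cdot \frac{1}{4} \left(-1\right) \left(-38\right) 2 = - 29 \cdot \frac{19}{2} \cdot 2 = \left(-29\right) 19 = -551$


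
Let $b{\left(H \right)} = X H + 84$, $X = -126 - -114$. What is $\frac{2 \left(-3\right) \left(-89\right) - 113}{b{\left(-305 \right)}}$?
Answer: $\frac{421}{3744} \approx 0.11245$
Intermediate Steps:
$X = -12$ ($X = -126 + 114 = -12$)
$b{\left(H \right)} = 84 - 12 H$ ($b{\left(H \right)} = - 12 H + 84 = 84 - 12 H$)
$\frac{2 \left(-3\right) \left(-89\right) - 113}{b{\left(-305 \right)}} = \frac{2 \left(-3\right) \left(-89\right) - 113}{84 - -3660} = \frac{\left(-6\right) \left(-89\right) - 113}{84 + 3660} = \frac{534 - 113}{3744} = 421 \cdot \frac{1}{3744} = \frac{421}{3744}$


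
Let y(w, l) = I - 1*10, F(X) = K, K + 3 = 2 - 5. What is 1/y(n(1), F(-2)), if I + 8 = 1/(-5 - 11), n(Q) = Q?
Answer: -16/289 ≈ -0.055363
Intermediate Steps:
K = -6 (K = -3 + (2 - 5) = -3 - 3 = -6)
F(X) = -6
I = -129/16 (I = -8 + 1/(-5 - 11) = -8 + 1/(-16) = -8 - 1/16 = -129/16 ≈ -8.0625)
y(w, l) = -289/16 (y(w, l) = -129/16 - 1*10 = -129/16 - 10 = -289/16)
1/y(n(1), F(-2)) = 1/(-289/16) = -16/289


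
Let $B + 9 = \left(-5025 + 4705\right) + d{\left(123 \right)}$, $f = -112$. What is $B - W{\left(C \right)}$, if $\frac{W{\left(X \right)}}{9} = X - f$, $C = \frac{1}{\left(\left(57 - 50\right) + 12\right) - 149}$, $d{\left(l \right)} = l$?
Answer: $- \frac{157811}{130} \approx -1213.9$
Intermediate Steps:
$C = - \frac{1}{130}$ ($C = \frac{1}{\left(7 + 12\right) - 149} = \frac{1}{19 - 149} = \frac{1}{-130} = - \frac{1}{130} \approx -0.0076923$)
$W{\left(X \right)} = 1008 + 9 X$ ($W{\left(X \right)} = 9 \left(X - -112\right) = 9 \left(X + 112\right) = 9 \left(112 + X\right) = 1008 + 9 X$)
$B = -206$ ($B = -9 + \left(\left(-5025 + 4705\right) + 123\right) = -9 + \left(-320 + 123\right) = -9 - 197 = -206$)
$B - W{\left(C \right)} = -206 - \left(1008 + 9 \left(- \frac{1}{130}\right)\right) = -206 - \left(1008 - \frac{9}{130}\right) = -206 - \frac{131031}{130} = - \frac{157811}{130}$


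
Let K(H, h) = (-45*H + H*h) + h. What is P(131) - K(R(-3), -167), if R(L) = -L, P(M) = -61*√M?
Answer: 803 - 61*√131 ≈ 104.82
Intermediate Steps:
K(H, h) = h - 45*H + H*h
P(131) - K(R(-3), -167) = -61*√131 - (-167 - (-45)*(-3) - 1*(-3)*(-167)) = -61*√131 - (-167 - 45*3 + 3*(-167)) = -61*√131 - (-167 - 135 - 501) = -61*√131 - 1*(-803) = -61*√131 + 803 = 803 - 61*√131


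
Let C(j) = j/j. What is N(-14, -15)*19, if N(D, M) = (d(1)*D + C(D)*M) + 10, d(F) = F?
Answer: -361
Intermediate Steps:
C(j) = 1
N(D, M) = 10 + D + M (N(D, M) = (1*D + 1*M) + 10 = (D + M) + 10 = 10 + D + M)
N(-14, -15)*19 = (10 - 14 - 15)*19 = -19*19 = -361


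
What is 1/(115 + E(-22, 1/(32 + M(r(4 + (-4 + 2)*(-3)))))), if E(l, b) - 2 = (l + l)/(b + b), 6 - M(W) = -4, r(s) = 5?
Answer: -1/807 ≈ -0.0012392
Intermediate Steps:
M(W) = 10 (M(W) = 6 - 1*(-4) = 6 + 4 = 10)
E(l, b) = 2 + l/b (E(l, b) = 2 + (l + l)/(b + b) = 2 + (2*l)/((2*b)) = 2 + (2*l)*(1/(2*b)) = 2 + l/b)
1/(115 + E(-22, 1/(32 + M(r(4 + (-4 + 2)*(-3)))))) = 1/(115 + (2 - 22/(1/(32 + 10)))) = 1/(115 + (2 - 22/(1/42))) = 1/(115 + (2 - 22/1/42)) = 1/(115 + (2 - 22*42)) = 1/(115 + (2 - 924)) = 1/(115 - 922) = 1/(-807) = -1/807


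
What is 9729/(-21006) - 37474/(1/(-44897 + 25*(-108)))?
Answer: 4163039047571/2334 ≈ 1.7837e+9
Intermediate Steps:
9729/(-21006) - 37474/(1/(-44897 + 25*(-108))) = 9729*(-1/21006) - 37474/(1/(-44897 - 2700)) = -1081/2334 - 37474/(1/(-47597)) = -1081/2334 - 37474/(-1/47597) = -1081/2334 - 37474*(-47597) = -1081/2334 + 1783649978 = 4163039047571/2334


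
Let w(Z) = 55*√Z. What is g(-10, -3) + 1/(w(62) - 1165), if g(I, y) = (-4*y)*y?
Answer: -8421893/233935 - 11*√62/233935 ≈ -36.001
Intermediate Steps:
g(I, y) = -4*y²
g(-10, -3) + 1/(w(62) - 1165) = -4*(-3)² + 1/(55*√62 - 1165) = -4*9 + 1/(-1165 + 55*√62) = -36 + 1/(-1165 + 55*√62)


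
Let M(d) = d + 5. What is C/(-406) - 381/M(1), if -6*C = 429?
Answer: -51419/812 ≈ -63.324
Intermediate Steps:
M(d) = 5 + d
C = -143/2 (C = -1/6*429 = -143/2 ≈ -71.500)
C/(-406) - 381/M(1) = -143/2/(-406) - 381/(5 + 1) = -143/2*(-1/406) - 381/6 = 143/812 - 381*1/6 = 143/812 - 127/2 = -51419/812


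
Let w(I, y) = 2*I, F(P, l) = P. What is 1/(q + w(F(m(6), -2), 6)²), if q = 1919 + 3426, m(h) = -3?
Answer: 1/5381 ≈ 0.00018584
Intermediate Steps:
q = 5345
1/(q + w(F(m(6), -2), 6)²) = 1/(5345 + (2*(-3))²) = 1/(5345 + (-6)²) = 1/(5345 + 36) = 1/5381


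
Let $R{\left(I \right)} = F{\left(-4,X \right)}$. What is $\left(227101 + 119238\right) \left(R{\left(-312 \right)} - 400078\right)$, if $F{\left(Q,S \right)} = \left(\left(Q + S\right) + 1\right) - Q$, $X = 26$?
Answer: $-138553263289$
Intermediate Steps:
$F{\left(Q,S \right)} = 1 + S$ ($F{\left(Q,S \right)} = \left(1 + Q + S\right) - Q = 1 + S$)
$R{\left(I \right)} = 27$ ($R{\left(I \right)} = 1 + 26 = 27$)
$\left(227101 + 119238\right) \left(R{\left(-312 \right)} - 400078\right) = \left(227101 + 119238\right) \left(27 - 400078\right) = 346339 \left(27 - 400078\right) = 346339 \left(-400051\right) = -138553263289$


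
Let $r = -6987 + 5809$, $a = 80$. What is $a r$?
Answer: $-94240$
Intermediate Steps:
$r = -1178$
$a r = 80 \left(-1178\right) = -94240$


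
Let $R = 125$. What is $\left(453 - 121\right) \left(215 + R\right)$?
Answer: $112880$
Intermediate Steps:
$\left(453 - 121\right) \left(215 + R\right) = \left(453 - 121\right) \left(215 + 125\right) = 332 \cdot 340 = 112880$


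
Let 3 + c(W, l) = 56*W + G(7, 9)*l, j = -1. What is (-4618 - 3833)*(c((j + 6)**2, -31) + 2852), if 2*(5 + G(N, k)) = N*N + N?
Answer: -29882736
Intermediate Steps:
G(N, k) = -5 + N/2 + N**2/2 (G(N, k) = -5 + (N*N + N)/2 = -5 + (N**2 + N)/2 = -5 + (N + N**2)/2 = -5 + (N/2 + N**2/2) = -5 + N/2 + N**2/2)
c(W, l) = -3 + 23*l + 56*W (c(W, l) = -3 + (56*W + (-5 + (1/2)*7 + (1/2)*7**2)*l) = -3 + (56*W + (-5 + 7/2 + (1/2)*49)*l) = -3 + (56*W + (-5 + 7/2 + 49/2)*l) = -3 + (56*W + 23*l) = -3 + (23*l + 56*W) = -3 + 23*l + 56*W)
(-4618 - 3833)*(c((j + 6)**2, -31) + 2852) = (-4618 - 3833)*((-3 + 23*(-31) + 56*(-1 + 6)**2) + 2852) = -8451*((-3 - 713 + 56*5**2) + 2852) = -8451*((-3 - 713 + 56*25) + 2852) = -8451*((-3 - 713 + 1400) + 2852) = -8451*(684 + 2852) = -8451*3536 = -29882736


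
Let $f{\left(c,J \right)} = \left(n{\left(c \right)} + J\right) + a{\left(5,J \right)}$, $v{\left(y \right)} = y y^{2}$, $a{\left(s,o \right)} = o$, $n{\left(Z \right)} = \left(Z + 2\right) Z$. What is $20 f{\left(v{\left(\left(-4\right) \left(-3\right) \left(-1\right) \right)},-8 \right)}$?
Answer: $59650240$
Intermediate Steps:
$n{\left(Z \right)} = Z \left(2 + Z\right)$ ($n{\left(Z \right)} = \left(2 + Z\right) Z = Z \left(2 + Z\right)$)
$v{\left(y \right)} = y^{3}$
$f{\left(c,J \right)} = 2 J + c \left(2 + c\right)$ ($f{\left(c,J \right)} = \left(c \left(2 + c\right) + J\right) + J = \left(J + c \left(2 + c\right)\right) + J = 2 J + c \left(2 + c\right)$)
$20 f{\left(v{\left(\left(-4\right) \left(-3\right) \left(-1\right) \right)},-8 \right)} = 20 \left(2 \left(-8\right) + \left(\left(-4\right) \left(-3\right) \left(-1\right)\right)^{3} \left(2 + \left(\left(-4\right) \left(-3\right) \left(-1\right)\right)^{3}\right)\right) = 20 \left(-16 + \left(12 \left(-1\right)\right)^{3} \left(2 + \left(12 \left(-1\right)\right)^{3}\right)\right) = 20 \left(-16 + \left(-12\right)^{3} \left(2 + \left(-12\right)^{3}\right)\right) = 20 \left(-16 - 1728 \left(2 - 1728\right)\right) = 20 \left(-16 - -2982528\right) = 20 \left(-16 + 2982528\right) = 20 \cdot 2982512 = 59650240$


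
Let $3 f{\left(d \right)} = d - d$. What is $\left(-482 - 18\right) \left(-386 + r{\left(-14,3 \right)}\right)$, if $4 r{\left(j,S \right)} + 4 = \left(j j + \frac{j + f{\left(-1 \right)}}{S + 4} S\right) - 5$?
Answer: $170375$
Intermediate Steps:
$f{\left(d \right)} = 0$ ($f{\left(d \right)} = \frac{d - d}{3} = \frac{1}{3} \cdot 0 = 0$)
$r{\left(j,S \right)} = - \frac{9}{4} + \frac{j^{2}}{4} + \frac{S j}{4 \left(4 + S\right)}$ ($r{\left(j,S \right)} = -1 + \frac{\left(j j + \frac{j + 0}{S + 4} S\right) - 5}{4} = -1 + \frac{\left(j^{2} + \frac{j}{4 + S} S\right) - 5}{4} = -1 + \frac{\left(j^{2} + \frac{S j}{4 + S}\right) - 5}{4} = -1 + \frac{-5 + j^{2} + \frac{S j}{4 + S}}{4} = -1 + \left(- \frac{5}{4} + \frac{j^{2}}{4} + \frac{S j}{4 \left(4 + S\right)}\right) = - \frac{9}{4} + \frac{j^{2}}{4} + \frac{S j}{4 \left(4 + S\right)}$)
$\left(-482 - 18\right) \left(-386 + r{\left(-14,3 \right)}\right) = \left(-482 - 18\right) \left(-386 + \frac{-36 - 27 + 4 \left(-14\right)^{2} + 3 \left(-14\right) + 3 \left(-14\right)^{2}}{4 \left(4 + 3\right)}\right) = - 500 \left(-386 + \frac{-36 - 27 + 4 \cdot 196 - 42 + 3 \cdot 196}{4 \cdot 7}\right) = - 500 \left(-386 + \frac{1}{4} \cdot \frac{1}{7} \left(-36 - 27 + 784 - 42 + 588\right)\right) = - 500 \left(-386 + \frac{1}{4} \cdot \frac{1}{7} \cdot 1267\right) = - 500 \left(-386 + \frac{181}{4}\right) = \left(-500\right) \left(- \frac{1363}{4}\right) = 170375$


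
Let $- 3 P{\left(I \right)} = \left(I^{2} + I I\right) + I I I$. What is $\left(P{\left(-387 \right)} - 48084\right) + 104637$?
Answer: $19276908$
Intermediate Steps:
$P{\left(I \right)} = - \frac{2 I^{2}}{3} - \frac{I^{3}}{3}$ ($P{\left(I \right)} = - \frac{\left(I^{2} + I I\right) + I I I}{3} = - \frac{\left(I^{2} + I^{2}\right) + I^{2} I}{3} = - \frac{2 I^{2} + I^{3}}{3} = - \frac{I^{3} + 2 I^{2}}{3} = - \frac{2 I^{2}}{3} - \frac{I^{3}}{3}$)
$\left(P{\left(-387 \right)} - 48084\right) + 104637 = \left(\frac{\left(-387\right)^{2} \left(-2 - -387\right)}{3} - 48084\right) + 104637 = \left(\frac{1}{3} \cdot 149769 \left(-2 + 387\right) - 48084\right) + 104637 = \left(\frac{1}{3} \cdot 149769 \cdot 385 - 48084\right) + 104637 = \left(19220355 - 48084\right) + 104637 = 19172271 + 104637 = 19276908$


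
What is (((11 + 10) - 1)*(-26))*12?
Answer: -6240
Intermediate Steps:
(((11 + 10) - 1)*(-26))*12 = ((21 - 1)*(-26))*12 = (20*(-26))*12 = -520*12 = -6240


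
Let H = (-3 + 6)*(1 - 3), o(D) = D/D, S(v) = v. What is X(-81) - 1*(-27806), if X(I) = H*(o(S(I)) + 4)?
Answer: 27776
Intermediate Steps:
o(D) = 1
H = -6 (H = 3*(-2) = -6)
X(I) = -30 (X(I) = -6*(1 + 4) = -6*5 = -30)
X(-81) - 1*(-27806) = -30 - 1*(-27806) = -30 + 27806 = 27776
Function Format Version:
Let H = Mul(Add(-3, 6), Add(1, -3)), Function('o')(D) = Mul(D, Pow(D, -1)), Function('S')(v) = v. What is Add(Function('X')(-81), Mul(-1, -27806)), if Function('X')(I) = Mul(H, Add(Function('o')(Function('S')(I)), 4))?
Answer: 27776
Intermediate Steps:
Function('o')(D) = 1
H = -6 (H = Mul(3, -2) = -6)
Function('X')(I) = -30 (Function('X')(I) = Mul(-6, Add(1, 4)) = Mul(-6, 5) = -30)
Add(Function('X')(-81), Mul(-1, -27806)) = Add(-30, Mul(-1, -27806)) = Add(-30, 27806) = 27776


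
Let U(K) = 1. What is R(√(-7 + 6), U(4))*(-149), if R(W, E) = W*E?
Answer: -149*I ≈ -149.0*I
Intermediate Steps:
R(W, E) = E*W
R(√(-7 + 6), U(4))*(-149) = (1*√(-7 + 6))*(-149) = (1*√(-1))*(-149) = (1*I)*(-149) = I*(-149) = -149*I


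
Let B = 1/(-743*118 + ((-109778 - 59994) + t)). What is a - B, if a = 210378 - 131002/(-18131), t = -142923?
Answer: 1527205356496011/7259090339 ≈ 2.1039e+5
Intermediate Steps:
a = 3814494520/18131 (a = 210378 - 131002*(-1/18131) = 210378 + 131002/18131 = 3814494520/18131 ≈ 2.1039e+5)
B = -1/400369 (B = 1/(-743*118 + ((-109778 - 59994) - 142923)) = 1/(-87674 + (-169772 - 142923)) = 1/(-87674 - 312695) = 1/(-400369) = -1/400369 ≈ -2.4977e-6)
a - B = 3814494520/18131 - 1*(-1/400369) = 3814494520/18131 + 1/400369 = 1527205356496011/7259090339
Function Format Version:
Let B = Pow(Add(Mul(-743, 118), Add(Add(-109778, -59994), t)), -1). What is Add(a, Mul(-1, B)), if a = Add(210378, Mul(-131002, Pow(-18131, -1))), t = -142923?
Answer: Rational(1527205356496011, 7259090339) ≈ 2.1039e+5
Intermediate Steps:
a = Rational(3814494520, 18131) (a = Add(210378, Mul(-131002, Rational(-1, 18131))) = Add(210378, Rational(131002, 18131)) = Rational(3814494520, 18131) ≈ 2.1039e+5)
B = Rational(-1, 400369) (B = Pow(Add(Mul(-743, 118), Add(Add(-109778, -59994), -142923)), -1) = Pow(Add(-87674, Add(-169772, -142923)), -1) = Pow(Add(-87674, -312695), -1) = Pow(-400369, -1) = Rational(-1, 400369) ≈ -2.4977e-6)
Add(a, Mul(-1, B)) = Add(Rational(3814494520, 18131), Mul(-1, Rational(-1, 400369))) = Add(Rational(3814494520, 18131), Rational(1, 400369)) = Rational(1527205356496011, 7259090339)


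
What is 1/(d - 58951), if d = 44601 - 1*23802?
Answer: -1/38152 ≈ -2.6211e-5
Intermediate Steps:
d = 20799 (d = 44601 - 23802 = 20799)
1/(d - 58951) = 1/(20799 - 58951) = 1/(-38152) = -1/38152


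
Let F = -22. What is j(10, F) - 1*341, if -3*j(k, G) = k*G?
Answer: -803/3 ≈ -267.67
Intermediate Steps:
j(k, G) = -G*k/3 (j(k, G) = -k*G/3 = -G*k/3)
j(10, F) - 1*341 = -1/3*(-22)*10 - 1*341 = 220/3 - 341 = -803/3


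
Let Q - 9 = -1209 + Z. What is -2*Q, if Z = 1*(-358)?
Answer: 3116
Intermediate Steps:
Z = -358
Q = -1558 (Q = 9 + (-1209 - 358) = 9 - 1567 = -1558)
-2*Q = -2*(-1558) = 3116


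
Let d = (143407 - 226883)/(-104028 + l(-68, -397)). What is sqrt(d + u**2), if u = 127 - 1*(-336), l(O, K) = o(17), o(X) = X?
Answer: sqrt(2319114288632885)/104011 ≈ 463.00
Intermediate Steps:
l(O, K) = 17
u = 463 (u = 127 + 336 = 463)
d = 83476/104011 (d = (143407 - 226883)/(-104028 + 17) = -83476/(-104011) = -83476*(-1/104011) = 83476/104011 ≈ 0.80257)
sqrt(d + u**2) = sqrt(83476/104011 + 463**2) = sqrt(83476/104011 + 214369) = sqrt(22296817535/104011) = sqrt(2319114288632885)/104011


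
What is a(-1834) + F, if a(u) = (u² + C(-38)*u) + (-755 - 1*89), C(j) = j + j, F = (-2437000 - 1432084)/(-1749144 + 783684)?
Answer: 845284368311/241365 ≈ 3.5021e+6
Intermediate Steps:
F = 967271/241365 (F = -3869084/(-965460) = -3869084*(-1/965460) = 967271/241365 ≈ 4.0075)
C(j) = 2*j
a(u) = -844 + u² - 76*u (a(u) = (u² + (2*(-38))*u) + (-755 - 1*89) = (u² - 76*u) + (-755 - 89) = (u² - 76*u) - 844 = -844 + u² - 76*u)
a(-1834) + F = (-844 + (-1834)² - 76*(-1834)) + 967271/241365 = (-844 + 3363556 + 139384) + 967271/241365 = 3502096 + 967271/241365 = 845284368311/241365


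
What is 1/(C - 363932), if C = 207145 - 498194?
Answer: -1/654981 ≈ -1.5268e-6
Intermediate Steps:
C = -291049
1/(C - 363932) = 1/(-291049 - 363932) = 1/(-654981) = -1/654981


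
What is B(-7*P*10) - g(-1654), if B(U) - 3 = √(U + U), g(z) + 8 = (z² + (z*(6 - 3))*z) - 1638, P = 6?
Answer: -10941215 + 2*I*√210 ≈ -1.0941e+7 + 28.983*I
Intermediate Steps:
g(z) = -1646 + 4*z² (g(z) = -8 + ((z² + (z*(6 - 3))*z) - 1638) = -8 + ((z² + (z*3)*z) - 1638) = -8 + ((z² + (3*z)*z) - 1638) = -8 + ((z² + 3*z²) - 1638) = -8 + (4*z² - 1638) = -8 + (-1638 + 4*z²) = -1646 + 4*z²)
B(U) = 3 + √2*√U (B(U) = 3 + √(U + U) = 3 + √(2*U) = 3 + √2*√U)
B(-7*P*10) - g(-1654) = (3 + √2*√(-7*6*10)) - (-1646 + 4*(-1654)²) = (3 + √2*√(-42*10)) - (-1646 + 4*2735716) = (3 + √2*√(-420)) - (-1646 + 10942864) = (3 + √2*(2*I*√105)) - 1*10941218 = (3 + 2*I*√210) - 10941218 = -10941215 + 2*I*√210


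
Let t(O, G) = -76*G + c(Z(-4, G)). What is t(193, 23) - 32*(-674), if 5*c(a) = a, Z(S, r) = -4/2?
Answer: 99098/5 ≈ 19820.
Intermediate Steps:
Z(S, r) = -2 (Z(S, r) = -4*½ = -2)
c(a) = a/5
t(O, G) = -⅖ - 76*G (t(O, G) = -76*G + (⅕)*(-2) = -76*G - ⅖ = -⅖ - 76*G)
t(193, 23) - 32*(-674) = (-⅖ - 76*23) - 32*(-674) = (-⅖ - 1748) - 1*(-21568) = -8742/5 + 21568 = 99098/5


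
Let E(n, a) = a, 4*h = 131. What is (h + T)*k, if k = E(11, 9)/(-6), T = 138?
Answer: -2049/8 ≈ -256.13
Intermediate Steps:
h = 131/4 (h = (1/4)*131 = 131/4 ≈ 32.750)
k = -3/2 (k = 9/(-6) = 9*(-1/6) = -3/2 ≈ -1.5000)
(h + T)*k = (131/4 + 138)*(-3/2) = (683/4)*(-3/2) = -2049/8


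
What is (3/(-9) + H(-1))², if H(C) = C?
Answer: 16/9 ≈ 1.7778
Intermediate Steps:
(3/(-9) + H(-1))² = (3/(-9) - 1)² = (3*(-⅑) - 1)² = (-⅓ - 1)² = (-4/3)² = 16/9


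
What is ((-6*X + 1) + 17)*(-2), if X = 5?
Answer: 24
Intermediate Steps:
((-6*X + 1) + 17)*(-2) = ((-6*5 + 1) + 17)*(-2) = ((-30 + 1) + 17)*(-2) = (-29 + 17)*(-2) = -12*(-2) = 24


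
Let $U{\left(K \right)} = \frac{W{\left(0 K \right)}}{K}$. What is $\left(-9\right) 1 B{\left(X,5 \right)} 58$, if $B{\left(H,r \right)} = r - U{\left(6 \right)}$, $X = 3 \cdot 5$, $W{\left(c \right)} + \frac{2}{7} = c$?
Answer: $- \frac{18444}{7} \approx -2634.9$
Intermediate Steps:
$W{\left(c \right)} = - \frac{2}{7} + c$
$X = 15$
$U{\left(K \right)} = - \frac{2}{7 K}$ ($U{\left(K \right)} = \frac{- \frac{2}{7} + 0 K}{K} = \frac{- \frac{2}{7} + 0}{K} = - \frac{2}{7 K}$)
$B{\left(H,r \right)} = \frac{1}{21} + r$ ($B{\left(H,r \right)} = r - - \frac{2}{7 \cdot 6} = r - \left(- \frac{2}{7}\right) \frac{1}{6} = r - - \frac{1}{21} = r + \frac{1}{21} = \frac{1}{21} + r$)
$\left(-9\right) 1 B{\left(X,5 \right)} 58 = \left(-9\right) 1 \left(\frac{1}{21} + 5\right) 58 = \left(-9\right) \frac{106}{21} \cdot 58 = \left(- \frac{318}{7}\right) 58 = - \frac{18444}{7}$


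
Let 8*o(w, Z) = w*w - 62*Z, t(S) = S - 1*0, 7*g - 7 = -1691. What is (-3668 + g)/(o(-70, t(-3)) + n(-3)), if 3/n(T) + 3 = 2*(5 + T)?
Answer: -21888/3577 ≈ -6.1191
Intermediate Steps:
g = -1684/7 (g = 1 + (⅐)*(-1691) = 1 - 1691/7 = -1684/7 ≈ -240.57)
n(T) = 3/(7 + 2*T) (n(T) = 3/(-3 + 2*(5 + T)) = 3/(-3 + (10 + 2*T)) = 3/(7 + 2*T))
t(S) = S (t(S) = S + 0 = S)
o(w, Z) = -31*Z/4 + w²/8 (o(w, Z) = (w*w - 62*Z)/8 = (w² - 62*Z)/8 = -31*Z/4 + w²/8)
(-3668 + g)/(o(-70, t(-3)) + n(-3)) = (-3668 - 1684/7)/((-31/4*(-3) + (⅛)*(-70)²) + 3/(7 + 2*(-3))) = -27360/(7*((93/4 + (⅛)*4900) + 3/(7 - 6))) = -27360/(7*((93/4 + 1225/2) + 3/1)) = -27360/(7*(2543/4 + 3*1)) = -27360/(7*(2543/4 + 3)) = -27360/(7*2555/4) = -27360/7*4/2555 = -21888/3577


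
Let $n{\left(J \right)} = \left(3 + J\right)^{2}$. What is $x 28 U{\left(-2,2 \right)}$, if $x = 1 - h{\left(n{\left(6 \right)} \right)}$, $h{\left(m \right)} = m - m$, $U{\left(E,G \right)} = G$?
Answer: $56$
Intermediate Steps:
$h{\left(m \right)} = 0$
$x = 1$ ($x = 1 - 0 = 1 + 0 = 1$)
$x 28 U{\left(-2,2 \right)} = 1 \cdot 28 \cdot 2 = 28 \cdot 2 = 56$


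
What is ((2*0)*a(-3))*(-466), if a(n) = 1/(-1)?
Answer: 0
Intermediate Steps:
a(n) = -1 (a(n) = 1*(-1) = -1)
((2*0)*a(-3))*(-466) = ((2*0)*(-1))*(-466) = (0*(-1))*(-466) = 0*(-466) = 0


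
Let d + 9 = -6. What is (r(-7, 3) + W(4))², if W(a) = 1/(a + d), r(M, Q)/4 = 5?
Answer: 47961/121 ≈ 396.37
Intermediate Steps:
r(M, Q) = 20 (r(M, Q) = 4*5 = 20)
d = -15 (d = -9 - 6 = -15)
W(a) = 1/(-15 + a) (W(a) = 1/(a - 15) = 1/(-15 + a))
(r(-7, 3) + W(4))² = (20 + 1/(-15 + 4))² = (20 + 1/(-11))² = (20 - 1/11)² = (219/11)² = 47961/121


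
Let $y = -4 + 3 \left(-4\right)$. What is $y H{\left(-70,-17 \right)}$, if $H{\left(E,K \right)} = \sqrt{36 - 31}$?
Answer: $- 16 \sqrt{5} \approx -35.777$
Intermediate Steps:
$H{\left(E,K \right)} = \sqrt{5}$
$y = -16$ ($y = -4 - 12 = -16$)
$y H{\left(-70,-17 \right)} = - 16 \sqrt{5}$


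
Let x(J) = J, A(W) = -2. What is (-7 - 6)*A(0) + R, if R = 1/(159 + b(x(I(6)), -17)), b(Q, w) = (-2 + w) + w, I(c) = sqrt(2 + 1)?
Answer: 3199/123 ≈ 26.008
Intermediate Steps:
I(c) = sqrt(3)
b(Q, w) = -2 + 2*w
R = 1/123 (R = 1/(159 + (-2 + 2*(-17))) = 1/(159 + (-2 - 34)) = 1/(159 - 36) = 1/123 ≈ 0.0081301)
(-7 - 6)*A(0) + R = (-7 - 6)*(-2) + 1/123 = -13*(-2) + 1/123 = 26 + 1/123 = 3199/123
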